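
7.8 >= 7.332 True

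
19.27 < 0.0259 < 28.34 False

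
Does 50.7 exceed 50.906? No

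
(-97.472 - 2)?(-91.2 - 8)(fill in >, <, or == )<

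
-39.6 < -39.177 True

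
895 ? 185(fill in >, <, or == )>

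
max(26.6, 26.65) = 26.65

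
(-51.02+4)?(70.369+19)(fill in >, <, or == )<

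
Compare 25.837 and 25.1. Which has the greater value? 25.837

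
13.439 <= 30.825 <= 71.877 True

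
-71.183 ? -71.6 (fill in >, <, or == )>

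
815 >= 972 False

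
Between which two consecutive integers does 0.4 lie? 0 and 1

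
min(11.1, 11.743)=11.1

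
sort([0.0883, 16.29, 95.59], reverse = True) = [95.59, 16.29, 0.0883]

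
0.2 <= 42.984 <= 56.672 True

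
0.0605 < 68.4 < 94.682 True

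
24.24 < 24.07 False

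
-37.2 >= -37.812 True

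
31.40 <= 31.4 True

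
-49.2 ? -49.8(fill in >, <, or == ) >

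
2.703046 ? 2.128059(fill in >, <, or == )>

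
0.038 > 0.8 False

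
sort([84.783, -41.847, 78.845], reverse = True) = [84.783, 78.845, -41.847]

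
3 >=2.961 True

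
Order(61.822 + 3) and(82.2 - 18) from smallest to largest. (82.2 - 18), (61.822 + 3)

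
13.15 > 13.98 False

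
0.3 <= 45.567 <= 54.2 True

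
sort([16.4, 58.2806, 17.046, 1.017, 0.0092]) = [0.0092, 1.017, 16.4, 17.046, 58.2806]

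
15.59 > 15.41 True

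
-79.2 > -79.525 True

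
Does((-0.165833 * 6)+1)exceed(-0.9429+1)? No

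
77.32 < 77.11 False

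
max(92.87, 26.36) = 92.87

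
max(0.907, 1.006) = 1.006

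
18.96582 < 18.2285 False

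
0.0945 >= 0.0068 True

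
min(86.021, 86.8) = 86.021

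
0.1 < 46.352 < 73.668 True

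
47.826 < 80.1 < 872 True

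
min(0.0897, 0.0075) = 0.0075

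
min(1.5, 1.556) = 1.5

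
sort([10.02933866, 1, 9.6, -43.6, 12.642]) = [-43.6, 1, 9.6, 10.02933866, 12.642]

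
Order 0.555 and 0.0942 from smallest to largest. 0.0942, 0.555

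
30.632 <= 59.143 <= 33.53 False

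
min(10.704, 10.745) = 10.704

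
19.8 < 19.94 True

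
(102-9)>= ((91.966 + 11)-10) True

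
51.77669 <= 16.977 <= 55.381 False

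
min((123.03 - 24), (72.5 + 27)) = 99.03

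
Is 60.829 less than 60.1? No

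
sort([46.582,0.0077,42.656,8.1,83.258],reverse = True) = [83.258,46.582,42.656,8.1,0.0077]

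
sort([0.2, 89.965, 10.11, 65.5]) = [0.2, 10.11, 65.5, 89.965]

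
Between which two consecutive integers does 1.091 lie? 1 and 2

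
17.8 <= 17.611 False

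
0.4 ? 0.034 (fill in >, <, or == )>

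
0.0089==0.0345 False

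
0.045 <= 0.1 True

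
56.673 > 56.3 True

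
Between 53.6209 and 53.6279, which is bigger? 53.6279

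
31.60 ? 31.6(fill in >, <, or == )==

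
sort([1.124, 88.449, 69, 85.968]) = [1.124, 69, 85.968, 88.449]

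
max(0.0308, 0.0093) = 0.0308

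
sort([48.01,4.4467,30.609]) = [4.4467,30.609,48.01]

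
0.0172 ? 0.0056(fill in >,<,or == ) >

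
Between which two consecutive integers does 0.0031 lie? 0 and 1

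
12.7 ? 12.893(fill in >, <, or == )<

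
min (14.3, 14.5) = 14.3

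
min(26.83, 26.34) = 26.34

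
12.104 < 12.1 False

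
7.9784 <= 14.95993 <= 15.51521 True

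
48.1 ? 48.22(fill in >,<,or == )<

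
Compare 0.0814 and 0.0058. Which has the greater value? 0.0814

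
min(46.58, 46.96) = 46.58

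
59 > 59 False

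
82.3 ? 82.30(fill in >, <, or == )==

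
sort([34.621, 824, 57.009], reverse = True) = [824, 57.009, 34.621]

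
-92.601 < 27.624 True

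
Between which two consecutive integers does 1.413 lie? 1 and 2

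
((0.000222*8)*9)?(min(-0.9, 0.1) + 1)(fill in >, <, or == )<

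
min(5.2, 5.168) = 5.168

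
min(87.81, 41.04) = 41.04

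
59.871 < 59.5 False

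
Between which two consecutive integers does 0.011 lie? 0 and 1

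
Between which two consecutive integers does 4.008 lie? 4 and 5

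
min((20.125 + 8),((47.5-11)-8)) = 28.125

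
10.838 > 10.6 True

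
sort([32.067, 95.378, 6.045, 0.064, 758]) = [0.064, 6.045, 32.067, 95.378, 758]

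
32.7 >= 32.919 False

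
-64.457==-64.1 False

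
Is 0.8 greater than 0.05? Yes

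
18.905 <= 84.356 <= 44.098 False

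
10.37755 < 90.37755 True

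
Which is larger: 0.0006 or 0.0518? 0.0518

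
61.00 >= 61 True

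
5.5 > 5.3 True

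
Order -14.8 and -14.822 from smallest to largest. -14.822, -14.8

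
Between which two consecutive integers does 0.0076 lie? 0 and 1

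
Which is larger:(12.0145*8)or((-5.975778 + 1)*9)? (12.0145*8)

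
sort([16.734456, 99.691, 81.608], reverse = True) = [99.691, 81.608, 16.734456]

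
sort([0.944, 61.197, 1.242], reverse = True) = [61.197, 1.242, 0.944]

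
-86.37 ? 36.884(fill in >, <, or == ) <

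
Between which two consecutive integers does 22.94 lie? 22 and 23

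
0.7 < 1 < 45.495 True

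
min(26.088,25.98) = 25.98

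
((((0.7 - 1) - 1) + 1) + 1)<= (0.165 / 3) False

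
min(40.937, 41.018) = 40.937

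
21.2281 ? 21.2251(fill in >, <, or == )>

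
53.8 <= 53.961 True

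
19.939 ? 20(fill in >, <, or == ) <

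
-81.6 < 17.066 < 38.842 True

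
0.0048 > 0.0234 False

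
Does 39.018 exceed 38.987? Yes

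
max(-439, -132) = -132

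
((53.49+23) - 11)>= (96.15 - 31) True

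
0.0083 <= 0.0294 True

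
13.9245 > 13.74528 True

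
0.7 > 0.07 True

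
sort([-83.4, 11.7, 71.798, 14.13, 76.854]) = [-83.4, 11.7, 14.13, 71.798, 76.854]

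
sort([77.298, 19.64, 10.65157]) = [10.65157, 19.64, 77.298]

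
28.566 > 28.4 True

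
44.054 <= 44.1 True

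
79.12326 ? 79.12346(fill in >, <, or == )<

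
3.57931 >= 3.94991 False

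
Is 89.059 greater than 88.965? Yes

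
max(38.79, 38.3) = 38.79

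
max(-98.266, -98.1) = -98.1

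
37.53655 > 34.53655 True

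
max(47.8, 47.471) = 47.8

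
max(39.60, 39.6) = 39.6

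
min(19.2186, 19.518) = 19.2186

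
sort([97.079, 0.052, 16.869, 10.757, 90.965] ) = [0.052, 10.757, 16.869, 90.965, 97.079]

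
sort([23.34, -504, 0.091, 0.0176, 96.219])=[-504, 0.0176, 0.091, 23.34, 96.219]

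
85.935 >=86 False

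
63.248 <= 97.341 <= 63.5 False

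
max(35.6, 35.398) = 35.6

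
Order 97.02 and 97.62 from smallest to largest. 97.02, 97.62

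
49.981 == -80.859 False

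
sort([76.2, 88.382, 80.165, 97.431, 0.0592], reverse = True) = [97.431, 88.382, 80.165, 76.2, 0.0592]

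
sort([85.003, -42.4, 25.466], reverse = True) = [85.003, 25.466, -42.4]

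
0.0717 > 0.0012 True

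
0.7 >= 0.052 True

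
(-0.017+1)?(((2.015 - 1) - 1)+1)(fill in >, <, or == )<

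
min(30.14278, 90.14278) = 30.14278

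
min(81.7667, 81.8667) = 81.7667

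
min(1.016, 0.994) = 0.994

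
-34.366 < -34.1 True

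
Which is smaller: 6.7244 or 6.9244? 6.7244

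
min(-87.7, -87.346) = -87.7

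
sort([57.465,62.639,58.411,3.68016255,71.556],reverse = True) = [71.556,62.639,58.411,57.465,3.68016255]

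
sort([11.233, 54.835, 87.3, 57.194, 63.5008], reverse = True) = [87.3, 63.5008, 57.194, 54.835, 11.233]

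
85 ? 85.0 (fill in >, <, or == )==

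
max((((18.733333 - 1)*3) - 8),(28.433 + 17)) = 45.433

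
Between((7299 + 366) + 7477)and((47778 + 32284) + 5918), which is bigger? ((47778 + 32284) + 5918)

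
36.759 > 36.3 True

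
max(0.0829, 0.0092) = 0.0829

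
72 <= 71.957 False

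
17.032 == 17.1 False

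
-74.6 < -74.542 True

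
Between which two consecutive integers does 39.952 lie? 39 and 40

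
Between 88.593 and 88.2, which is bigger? 88.593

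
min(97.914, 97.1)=97.1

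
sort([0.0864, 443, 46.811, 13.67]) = [0.0864, 13.67, 46.811, 443]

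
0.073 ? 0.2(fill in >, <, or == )<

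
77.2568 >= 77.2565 True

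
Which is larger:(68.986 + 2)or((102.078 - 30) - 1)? ((102.078 - 30) - 1)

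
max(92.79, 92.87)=92.87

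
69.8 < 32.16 False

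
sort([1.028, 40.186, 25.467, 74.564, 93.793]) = [1.028, 25.467, 40.186, 74.564, 93.793]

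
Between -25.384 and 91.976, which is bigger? 91.976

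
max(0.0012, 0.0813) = 0.0813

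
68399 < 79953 True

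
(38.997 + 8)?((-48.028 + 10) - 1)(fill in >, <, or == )>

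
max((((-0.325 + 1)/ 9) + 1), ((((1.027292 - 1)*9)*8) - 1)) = 1.075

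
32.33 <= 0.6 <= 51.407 False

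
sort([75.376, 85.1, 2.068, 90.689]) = [2.068, 75.376, 85.1, 90.689]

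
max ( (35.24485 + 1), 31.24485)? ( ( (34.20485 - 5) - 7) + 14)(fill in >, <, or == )>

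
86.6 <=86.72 True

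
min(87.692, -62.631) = -62.631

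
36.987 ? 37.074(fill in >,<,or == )<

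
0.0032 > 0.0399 False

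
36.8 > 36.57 True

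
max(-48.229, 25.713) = 25.713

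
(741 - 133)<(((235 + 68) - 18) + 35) False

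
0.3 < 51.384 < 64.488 True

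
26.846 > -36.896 True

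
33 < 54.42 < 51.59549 False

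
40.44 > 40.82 False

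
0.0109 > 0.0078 True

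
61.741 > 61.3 True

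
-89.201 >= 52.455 False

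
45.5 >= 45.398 True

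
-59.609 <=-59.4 True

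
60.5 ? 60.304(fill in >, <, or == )>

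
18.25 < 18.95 True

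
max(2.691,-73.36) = 2.691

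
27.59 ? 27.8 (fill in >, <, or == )<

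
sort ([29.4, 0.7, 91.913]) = [0.7, 29.4, 91.913]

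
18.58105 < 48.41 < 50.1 True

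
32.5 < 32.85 True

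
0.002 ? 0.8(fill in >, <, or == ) <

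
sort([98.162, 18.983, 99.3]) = [18.983, 98.162, 99.3]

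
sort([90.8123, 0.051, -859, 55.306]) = [-859, 0.051, 55.306, 90.8123]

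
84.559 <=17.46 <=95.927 False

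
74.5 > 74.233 True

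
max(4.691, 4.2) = 4.691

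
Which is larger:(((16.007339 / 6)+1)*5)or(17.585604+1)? (17.585604+1)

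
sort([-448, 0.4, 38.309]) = [-448, 0.4, 38.309]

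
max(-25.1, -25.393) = -25.1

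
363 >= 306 True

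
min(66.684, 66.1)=66.1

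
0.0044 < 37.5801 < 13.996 False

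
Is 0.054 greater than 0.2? No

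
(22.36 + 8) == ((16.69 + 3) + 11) False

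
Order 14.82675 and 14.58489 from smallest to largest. 14.58489,14.82675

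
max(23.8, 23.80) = 23.80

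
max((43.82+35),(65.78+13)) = 78.82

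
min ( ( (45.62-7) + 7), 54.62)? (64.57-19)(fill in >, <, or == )>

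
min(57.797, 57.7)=57.7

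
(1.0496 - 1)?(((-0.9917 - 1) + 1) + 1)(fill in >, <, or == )>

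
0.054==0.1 False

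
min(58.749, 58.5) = 58.5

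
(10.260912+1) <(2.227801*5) False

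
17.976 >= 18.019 False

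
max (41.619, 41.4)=41.619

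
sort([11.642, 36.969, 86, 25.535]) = [11.642, 25.535, 36.969, 86]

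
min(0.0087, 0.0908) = 0.0087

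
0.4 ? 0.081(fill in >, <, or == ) >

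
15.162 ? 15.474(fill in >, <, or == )<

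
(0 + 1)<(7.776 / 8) False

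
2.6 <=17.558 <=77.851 True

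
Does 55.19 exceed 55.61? No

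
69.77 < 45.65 False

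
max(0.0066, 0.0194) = 0.0194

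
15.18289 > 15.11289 True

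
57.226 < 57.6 True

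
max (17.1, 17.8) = 17.8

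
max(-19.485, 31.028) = 31.028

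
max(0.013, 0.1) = 0.1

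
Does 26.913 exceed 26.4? Yes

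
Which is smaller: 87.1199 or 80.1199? 80.1199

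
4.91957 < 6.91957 True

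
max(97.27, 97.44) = 97.44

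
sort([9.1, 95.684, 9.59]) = [9.1, 9.59, 95.684]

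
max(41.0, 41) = 41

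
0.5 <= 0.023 False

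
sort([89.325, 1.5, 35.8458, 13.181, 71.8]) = [1.5, 13.181, 35.8458, 71.8, 89.325]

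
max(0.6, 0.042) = 0.6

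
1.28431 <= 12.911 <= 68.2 True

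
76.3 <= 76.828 True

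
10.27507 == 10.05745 False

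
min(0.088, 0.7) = 0.088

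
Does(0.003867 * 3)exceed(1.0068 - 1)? Yes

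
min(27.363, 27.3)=27.3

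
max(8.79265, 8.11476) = 8.79265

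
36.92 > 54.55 False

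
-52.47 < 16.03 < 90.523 True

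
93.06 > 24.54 True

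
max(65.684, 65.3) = 65.684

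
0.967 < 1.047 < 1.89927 True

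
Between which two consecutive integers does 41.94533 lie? 41 and 42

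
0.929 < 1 True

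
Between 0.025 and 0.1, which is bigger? 0.1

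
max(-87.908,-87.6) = -87.6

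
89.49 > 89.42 True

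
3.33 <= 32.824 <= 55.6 True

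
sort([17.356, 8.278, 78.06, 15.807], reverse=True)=[78.06, 17.356, 15.807, 8.278]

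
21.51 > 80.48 False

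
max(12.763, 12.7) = 12.763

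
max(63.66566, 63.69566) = 63.69566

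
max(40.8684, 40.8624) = 40.8684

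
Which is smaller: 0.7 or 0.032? 0.032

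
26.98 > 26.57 True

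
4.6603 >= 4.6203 True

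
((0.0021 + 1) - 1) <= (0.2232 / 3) True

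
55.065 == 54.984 False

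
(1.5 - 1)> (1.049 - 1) True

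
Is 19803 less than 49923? Yes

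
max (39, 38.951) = 39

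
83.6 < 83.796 True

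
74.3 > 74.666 False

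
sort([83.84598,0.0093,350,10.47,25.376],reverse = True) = [350,83.84598,25.376,10.47,0.0093]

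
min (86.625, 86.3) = 86.3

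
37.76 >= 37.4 True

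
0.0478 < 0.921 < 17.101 True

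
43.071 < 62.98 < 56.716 False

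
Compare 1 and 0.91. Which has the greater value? 1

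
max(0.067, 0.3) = 0.3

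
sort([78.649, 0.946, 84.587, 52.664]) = [0.946, 52.664, 78.649, 84.587]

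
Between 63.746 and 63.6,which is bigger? 63.746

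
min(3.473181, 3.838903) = 3.473181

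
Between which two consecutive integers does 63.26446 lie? 63 and 64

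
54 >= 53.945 True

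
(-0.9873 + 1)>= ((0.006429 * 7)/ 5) True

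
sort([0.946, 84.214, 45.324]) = [0.946, 45.324, 84.214]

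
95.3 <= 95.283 False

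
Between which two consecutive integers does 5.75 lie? 5 and 6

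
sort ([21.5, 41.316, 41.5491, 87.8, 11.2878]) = [11.2878, 21.5, 41.316, 41.5491, 87.8]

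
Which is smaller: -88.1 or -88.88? -88.88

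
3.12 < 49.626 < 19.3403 False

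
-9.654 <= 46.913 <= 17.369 False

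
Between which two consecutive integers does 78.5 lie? 78 and 79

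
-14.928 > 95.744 False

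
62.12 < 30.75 False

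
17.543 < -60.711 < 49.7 False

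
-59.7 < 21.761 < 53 True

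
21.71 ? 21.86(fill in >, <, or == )<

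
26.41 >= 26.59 False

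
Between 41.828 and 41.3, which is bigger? 41.828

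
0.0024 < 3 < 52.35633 True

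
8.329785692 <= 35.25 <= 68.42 True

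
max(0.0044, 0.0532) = 0.0532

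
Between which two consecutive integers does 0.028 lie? 0 and 1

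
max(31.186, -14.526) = 31.186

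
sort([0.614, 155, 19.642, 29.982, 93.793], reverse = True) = [155, 93.793, 29.982, 19.642, 0.614]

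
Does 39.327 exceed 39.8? No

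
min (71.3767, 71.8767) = 71.3767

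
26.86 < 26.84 False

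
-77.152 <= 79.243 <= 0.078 False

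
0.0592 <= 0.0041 False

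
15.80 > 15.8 False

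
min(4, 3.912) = 3.912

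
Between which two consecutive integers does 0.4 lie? 0 and 1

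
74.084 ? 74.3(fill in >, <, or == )<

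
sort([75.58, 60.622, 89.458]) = [60.622, 75.58, 89.458]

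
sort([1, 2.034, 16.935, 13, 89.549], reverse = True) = [89.549, 16.935, 13, 2.034, 1]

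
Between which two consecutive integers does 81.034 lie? 81 and 82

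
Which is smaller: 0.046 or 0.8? 0.046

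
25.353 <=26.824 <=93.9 True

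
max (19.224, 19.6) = 19.6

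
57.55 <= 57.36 False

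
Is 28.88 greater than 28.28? Yes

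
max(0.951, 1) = 1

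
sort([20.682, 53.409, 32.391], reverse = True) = [53.409, 32.391, 20.682]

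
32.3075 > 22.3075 True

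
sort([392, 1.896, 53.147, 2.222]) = [1.896, 2.222, 53.147, 392]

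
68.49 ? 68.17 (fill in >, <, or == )>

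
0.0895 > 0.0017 True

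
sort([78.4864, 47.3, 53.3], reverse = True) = [78.4864, 53.3, 47.3]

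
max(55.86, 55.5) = 55.86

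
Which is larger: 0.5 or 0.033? 0.5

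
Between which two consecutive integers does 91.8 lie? 91 and 92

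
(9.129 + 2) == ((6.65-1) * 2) False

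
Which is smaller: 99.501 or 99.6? 99.501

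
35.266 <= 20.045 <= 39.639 False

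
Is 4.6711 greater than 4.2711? Yes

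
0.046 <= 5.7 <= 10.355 True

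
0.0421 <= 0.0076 False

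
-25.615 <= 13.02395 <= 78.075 True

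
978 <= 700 False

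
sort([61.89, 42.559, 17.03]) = [17.03, 42.559, 61.89]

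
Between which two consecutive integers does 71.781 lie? 71 and 72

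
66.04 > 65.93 True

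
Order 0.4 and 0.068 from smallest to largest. 0.068, 0.4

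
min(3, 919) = 3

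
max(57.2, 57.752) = 57.752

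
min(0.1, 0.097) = 0.097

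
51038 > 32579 True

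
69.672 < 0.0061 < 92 False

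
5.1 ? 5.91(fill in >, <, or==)<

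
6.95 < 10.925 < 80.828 True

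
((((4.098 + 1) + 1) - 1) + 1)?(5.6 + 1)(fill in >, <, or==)<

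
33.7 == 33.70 True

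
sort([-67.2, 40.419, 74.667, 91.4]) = [-67.2, 40.419, 74.667, 91.4]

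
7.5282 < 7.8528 True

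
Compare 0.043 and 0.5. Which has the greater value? 0.5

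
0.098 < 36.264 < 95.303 True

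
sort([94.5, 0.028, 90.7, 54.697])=[0.028, 54.697, 90.7, 94.5]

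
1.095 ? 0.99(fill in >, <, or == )>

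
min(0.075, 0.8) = 0.075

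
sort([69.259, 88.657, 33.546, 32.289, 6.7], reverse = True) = [88.657, 69.259, 33.546, 32.289, 6.7]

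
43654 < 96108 True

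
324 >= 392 False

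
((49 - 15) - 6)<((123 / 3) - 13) False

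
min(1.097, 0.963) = 0.963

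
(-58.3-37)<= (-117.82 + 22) False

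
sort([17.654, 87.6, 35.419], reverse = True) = [87.6, 35.419, 17.654]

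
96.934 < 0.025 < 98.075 False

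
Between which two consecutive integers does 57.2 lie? 57 and 58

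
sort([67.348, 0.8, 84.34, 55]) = [0.8, 55, 67.348, 84.34]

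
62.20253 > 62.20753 False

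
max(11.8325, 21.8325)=21.8325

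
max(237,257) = 257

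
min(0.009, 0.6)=0.009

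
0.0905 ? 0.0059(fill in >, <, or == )>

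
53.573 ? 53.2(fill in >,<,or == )>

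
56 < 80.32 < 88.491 True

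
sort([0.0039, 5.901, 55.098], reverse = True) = [55.098, 5.901, 0.0039]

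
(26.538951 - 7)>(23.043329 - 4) True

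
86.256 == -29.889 False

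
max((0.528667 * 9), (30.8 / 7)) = 4.758003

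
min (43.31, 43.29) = 43.29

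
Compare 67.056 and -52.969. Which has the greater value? 67.056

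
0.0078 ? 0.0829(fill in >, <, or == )<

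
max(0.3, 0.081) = 0.3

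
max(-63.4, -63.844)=-63.4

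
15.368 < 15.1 False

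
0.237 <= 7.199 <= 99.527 True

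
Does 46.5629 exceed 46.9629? No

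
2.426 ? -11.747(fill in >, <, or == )>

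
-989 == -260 False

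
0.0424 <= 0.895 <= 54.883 True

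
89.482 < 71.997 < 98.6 False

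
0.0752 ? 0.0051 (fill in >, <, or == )>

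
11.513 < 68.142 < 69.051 True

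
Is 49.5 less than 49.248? No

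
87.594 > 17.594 True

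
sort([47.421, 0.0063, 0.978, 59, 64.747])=[0.0063, 0.978, 47.421, 59, 64.747]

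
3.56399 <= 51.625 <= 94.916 True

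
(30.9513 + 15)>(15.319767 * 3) False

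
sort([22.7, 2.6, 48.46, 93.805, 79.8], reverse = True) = [93.805, 79.8, 48.46, 22.7, 2.6]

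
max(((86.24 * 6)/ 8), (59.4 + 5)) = 64.68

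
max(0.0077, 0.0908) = 0.0908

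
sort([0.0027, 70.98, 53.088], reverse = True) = [70.98, 53.088, 0.0027]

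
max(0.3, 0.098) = 0.3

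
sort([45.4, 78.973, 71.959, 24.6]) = [24.6, 45.4, 71.959, 78.973]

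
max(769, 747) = 769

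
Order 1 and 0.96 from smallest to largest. 0.96, 1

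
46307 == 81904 False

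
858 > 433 True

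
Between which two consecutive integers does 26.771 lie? 26 and 27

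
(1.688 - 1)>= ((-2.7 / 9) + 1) False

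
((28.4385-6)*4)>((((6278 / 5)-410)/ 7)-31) False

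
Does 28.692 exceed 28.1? Yes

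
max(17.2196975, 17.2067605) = 17.2196975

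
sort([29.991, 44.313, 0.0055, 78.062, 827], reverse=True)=[827, 78.062, 44.313, 29.991, 0.0055]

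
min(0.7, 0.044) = 0.044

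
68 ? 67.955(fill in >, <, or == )>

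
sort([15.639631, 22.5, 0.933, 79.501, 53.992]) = [0.933, 15.639631, 22.5, 53.992, 79.501]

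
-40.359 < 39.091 True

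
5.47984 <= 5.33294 False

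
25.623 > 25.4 True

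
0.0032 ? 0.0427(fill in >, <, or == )<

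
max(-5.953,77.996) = 77.996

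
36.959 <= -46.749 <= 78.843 False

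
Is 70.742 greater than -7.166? Yes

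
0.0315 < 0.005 False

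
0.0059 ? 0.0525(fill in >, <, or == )<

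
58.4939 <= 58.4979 True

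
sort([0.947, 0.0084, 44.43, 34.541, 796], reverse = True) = [796, 44.43, 34.541, 0.947, 0.0084]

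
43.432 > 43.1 True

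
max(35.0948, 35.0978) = 35.0978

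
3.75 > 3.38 True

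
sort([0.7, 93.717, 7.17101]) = [0.7, 7.17101, 93.717]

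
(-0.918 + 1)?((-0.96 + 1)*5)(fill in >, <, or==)<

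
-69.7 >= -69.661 False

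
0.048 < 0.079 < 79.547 True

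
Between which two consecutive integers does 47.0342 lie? 47 and 48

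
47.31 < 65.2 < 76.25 True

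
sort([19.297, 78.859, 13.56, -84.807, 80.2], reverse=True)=[80.2, 78.859, 19.297, 13.56, -84.807]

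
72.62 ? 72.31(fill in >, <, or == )>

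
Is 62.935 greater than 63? No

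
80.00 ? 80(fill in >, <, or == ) ==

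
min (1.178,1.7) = 1.178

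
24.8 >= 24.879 False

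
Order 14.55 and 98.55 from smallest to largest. 14.55, 98.55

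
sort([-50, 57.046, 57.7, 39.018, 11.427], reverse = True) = [57.7, 57.046, 39.018, 11.427, -50]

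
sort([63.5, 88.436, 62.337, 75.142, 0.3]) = [0.3, 62.337, 63.5, 75.142, 88.436]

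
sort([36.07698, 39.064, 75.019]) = [36.07698, 39.064, 75.019]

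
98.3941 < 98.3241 False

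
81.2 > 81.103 True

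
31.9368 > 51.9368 False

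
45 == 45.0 True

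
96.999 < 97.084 True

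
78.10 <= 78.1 True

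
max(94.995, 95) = 95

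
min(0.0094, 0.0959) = 0.0094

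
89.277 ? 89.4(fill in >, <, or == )<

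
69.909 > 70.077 False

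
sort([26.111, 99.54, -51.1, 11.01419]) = [-51.1, 11.01419, 26.111, 99.54]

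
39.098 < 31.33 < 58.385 False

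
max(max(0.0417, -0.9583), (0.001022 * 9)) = 0.0417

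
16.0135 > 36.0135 False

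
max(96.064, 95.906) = 96.064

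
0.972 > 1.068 False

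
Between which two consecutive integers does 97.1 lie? 97 and 98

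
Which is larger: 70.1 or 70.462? 70.462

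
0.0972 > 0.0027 True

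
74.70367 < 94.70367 True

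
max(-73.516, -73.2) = -73.2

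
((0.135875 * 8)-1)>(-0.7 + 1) False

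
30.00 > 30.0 False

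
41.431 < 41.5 True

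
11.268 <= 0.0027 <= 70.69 False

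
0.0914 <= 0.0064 False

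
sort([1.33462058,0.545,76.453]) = [0.545,1.33462058,76.453]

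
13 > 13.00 False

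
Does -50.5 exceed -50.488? No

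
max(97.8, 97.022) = 97.8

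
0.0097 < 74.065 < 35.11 False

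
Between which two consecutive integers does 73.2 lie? 73 and 74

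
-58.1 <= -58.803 False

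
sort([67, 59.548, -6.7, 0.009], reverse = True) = [67, 59.548, 0.009, -6.7]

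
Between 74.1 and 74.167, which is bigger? 74.167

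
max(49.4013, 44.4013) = 49.4013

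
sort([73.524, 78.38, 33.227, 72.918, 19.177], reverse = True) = [78.38, 73.524, 72.918, 33.227, 19.177]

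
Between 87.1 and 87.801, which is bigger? 87.801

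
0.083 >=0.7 False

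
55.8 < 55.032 False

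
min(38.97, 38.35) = 38.35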